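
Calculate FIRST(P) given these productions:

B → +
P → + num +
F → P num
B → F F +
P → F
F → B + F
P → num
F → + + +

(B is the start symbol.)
{ '+', 'num' }

FIRST sets of the other non-terminals involved (by the same procedure, iterated to a fixed point):
  FIRST(F) = { '+', 'num' }

From P → + num +:
  - '+' is a terminal: add '+' and stop
From P → F:
  - F is a non-terminal: add FIRST(F) \ {ε} = { '+', 'num' }
    F is not nullable, so stop
From P → num:
  - num is a terminal: add 'num' and stop

Collecting: FIRST(P) = { '+', 'num' }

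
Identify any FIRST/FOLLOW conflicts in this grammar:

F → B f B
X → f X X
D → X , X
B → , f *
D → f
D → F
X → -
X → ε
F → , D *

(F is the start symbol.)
Yes. X → f X X with FOLLOW(X) on { 'f' }; X → '-' with FOLLOW(X) on { '-' }

Nullable non-terminals: X.

X: nullable alternative(s) X → ε; FOLLOW(X) = { '*', ',', '-', 'f' }
  X → f X X: FIRST \ {ε} = { 'f' } — overlaps FOLLOW(X) on { 'f' }: CONFLICT
  X → -: FIRST \ {ε} = { '-' } — overlaps FOLLOW(X) on { '-' }: CONFLICT
  X → ε: FIRST \ {ε} = { } — this is the only nullable alternative, skip

B, D, F have no nullable alternative, so no FIRST/FOLLOW check is needed there.

So the grammar has 2 FIRST/FOLLOW conflicts (marked CONFLICT above).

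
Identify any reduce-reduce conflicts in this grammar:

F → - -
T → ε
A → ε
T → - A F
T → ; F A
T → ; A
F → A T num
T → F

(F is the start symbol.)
A reduce-reduce conflict occurs when an LR(0) state has two complete items [A → α .] and [B → β .] — both call for a reduction, and with no lookahead the parser cannot choose between them.

Augment with F' → F and build the canonical LR(0) collection (I0 = CLOSURE({[F' → . F]}), then GOTO on every symbol after a dot until no new states appear). It has 15 states:
  I0: { [A → .], [F → . - -], [F → . A T num], [F' → . F] }  — shift, reduce
  I1: { [F → - . -] }  — shift
  I2: { [A → .], [F → . - -], [F → . A T num], [F → A . T num], [T → . - A F], [T → . ; A], [T → . ; F A], [T → . F], [T → .] }  — shift, 2 reduces
  I3: { [F' → F .] }  — accept
  I4: { [A → .], [F → - . -], [T → - . A F] }  — shift, reduce
  I5: { [A → .], [F → . - -], [F → . A T num], [T → ; . A], [T → ; . F A] }  — shift, reduce
  I6: { [T → F .] }  — reduce
  I7: { [F → A T . num] }  — shift
  I8: { [F → A T num .] }  — reduce
  I9: { [A → .], [F → . - -], [F → . A T num], [F → A . T num], [T → . - A F], [T → . ; A], [T → . ; F A], [T → . F], [T → .], [T → ; A .] }  — shift, 3 reduces
  I10: { [A → .], [T → ; F . A] }  — reduce
  I11: { [T → ; F A .] }  — reduce
  I12: { [F → - - .] }  — reduce
  I13: { [A → .], [F → . - -], [F → . A T num], [T → - A . F] }  — shift, reduce
  I14: { [T → - A F .] }  — reduce

I2 contains complete items [A → .], [T → .] — reduce-reduce conflict.
I9 contains complete items [A → .], [T → .], [T → ; A .] — reduce-reduce conflict.

Answer: Yes — I2: [A → .] vs [T → .]; I9: [A → .] vs [T → .]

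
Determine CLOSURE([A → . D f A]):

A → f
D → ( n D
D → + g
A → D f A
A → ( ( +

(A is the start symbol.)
{ [A → . D f A], [D → . ( n D], [D → . + g] }

Start with: [A → . D f A]
  [A → . D f A] has the dot before D: add [D → . ( n D], [D → . + g]
No further items can be added.

CLOSURE = { [A → . D f A], [D → . ( n D], [D → . + g] }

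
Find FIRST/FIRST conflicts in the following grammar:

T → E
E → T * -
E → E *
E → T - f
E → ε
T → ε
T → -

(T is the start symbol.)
Yes. T → E / T → ε on { ε }; T → E / T → '-' on { '-' }; E → T '*' '-' / E → E '*' on { '*', '-' }; E → T '*' '-' / E → T '-' f on { '*', '-' }; E → E '*' / E → T '-' f on { '*', '-' }

A FIRST/FIRST conflict occurs when two productions N → α and N → β for the same non-terminal have FIRST(α) ∩ FIRST(β) ≠ ∅ (with ε ∈ FIRST of a nullable right-hand side, so two nullable alternatives also conflict).

FIRST sets of the non-terminals at (or reachable through a nullable prefix from) the front of some alternative:
  FIRST(E) = { '*', '-', ε }
  FIRST(T) = { '*', '-', ε }

Productions for T:
  T → E: FIRST = { '*', '-', ε }
  T → ε: FIRST = { ε }
  T → -: FIRST = { '-' }
Productions for E:
  E → T * -: FIRST = { '*', '-' }
  E → E *: FIRST = { '*', '-' }
  E → T - f: FIRST = { '*', '-' }
  E → ε: FIRST = { ε }

Conflict for T: T → E and T → ε
  Overlap: { ε }
Conflict for T: T → E and T → -
  Overlap: { '-' }
Conflict for E: E → T * - and E → E *
  Overlap: { '*', '-' }
Conflict for E: E → T * - and E → T - f
  Overlap: { '*', '-' }
Conflict for E: E → E * and E → T - f
  Overlap: { '*', '-' }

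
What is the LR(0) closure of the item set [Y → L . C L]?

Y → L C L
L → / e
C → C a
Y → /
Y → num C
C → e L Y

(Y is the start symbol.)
{ [C → . C a], [C → . e L Y], [Y → L . C L] }

To compute CLOSURE, for each item [A → α.Bβ] where B is a non-terminal, add [B → .γ] for all productions B → γ; repeat for the newly added items until nothing changes.

Start with: [Y → L . C L]
  [Y → L . C L] has the dot before C: add [C → . C a], [C → . e L Y]
No further items can be added.

CLOSURE = { [C → . C a], [C → . e L Y], [Y → L . C L] }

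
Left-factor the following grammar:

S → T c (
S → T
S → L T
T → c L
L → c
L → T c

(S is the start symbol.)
S → T S'
S' → c (
S' → ε
S → L T
T → c L
L → c
L → T c

Left-factoring transforms A → αβ₁ | αβ₂ into A → αA' and A' → β₁ | β₂
(α is the longest common prefix among the alternatives). Repeat until
no nonterminal has two alternatives with a common prefix.

Round 1: S has alternatives sharing prefix 'T'. Introduce S': S → T S'
  Add: S' → c (
  Add: S' → ε

No remaining common prefixes — done.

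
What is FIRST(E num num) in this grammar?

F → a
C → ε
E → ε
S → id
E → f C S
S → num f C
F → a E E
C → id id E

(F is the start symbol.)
{ 'f', 'num' }

FIRST sets of the non-terminals involved (from the grammar, by fixed-point iteration):
  FIRST(E) = { 'f', ε }

To compute FIRST(E num num), process the symbols left to right:
Symbol E is a non-terminal. Add FIRST(E) \ {ε} = { 'f' }
E is nullable (ε ∈ FIRST(E)), continue to the next symbol.
Symbol num is a terminal. Add 'num' and stop.
FIRST(E num num) = { 'f', 'num' }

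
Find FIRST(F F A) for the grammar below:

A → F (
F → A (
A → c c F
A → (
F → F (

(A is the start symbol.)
FIRST sets of the non-terminals involved (from the grammar, by fixed-point iteration):
  FIRST(F) = { '(', 'c' }

To compute FIRST(F F A), process the symbols left to right:
Symbol F is a non-terminal. Add FIRST(F) \ {ε} = { '(', 'c' }
F is not nullable (ε ∉ FIRST(F)), so stop here.
FIRST(F F A) = { '(', 'c' }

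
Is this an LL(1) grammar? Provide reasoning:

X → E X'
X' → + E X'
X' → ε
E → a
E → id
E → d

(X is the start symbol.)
A grammar is LL(1) if for each non-terminal N with multiple productions, the predict sets of those productions are pairwise disjoint, where PREDICT(N → α) = (FIRST(α) \ {ε}) ∪ (FOLLOW(N) if α ⇒* ε).

Relevant sets:
  FOLLOW(X') = { $ }

For X':
  PREDICT(X' → '+' E X') = { '+' }
  PREDICT(X' → ε) = { $ }
For E:
  PREDICT(E → a) = { 'a' }
  PREDICT(E → id) = { 'id' }
  PREDICT(E → d) = { 'd' }
X has a single production, so nothing to check there.

All predict sets are disjoint. The grammar IS LL(1).

Answer: Yes, the grammar is LL(1).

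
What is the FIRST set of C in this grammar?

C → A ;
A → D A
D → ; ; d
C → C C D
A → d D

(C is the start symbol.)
To compute FIRST(C), examine every production with C on the left-hand side, reading each right-hand side left to right until a non-nullable symbol is reached.

FIRST sets of the other non-terminals involved (by the same procedure, iterated to a fixed point):
  FIRST(A) = { ';', 'd' }

From C → A ;:
  - A is a non-terminal: add FIRST(A) \ {ε} = { ';', 'd' }
    A is not nullable, so stop
From C → C C D:
  - C is the symbol being defined: contributes nothing new
    C is not nullable, so stop

Collecting: FIRST(C) = { ';', 'd' }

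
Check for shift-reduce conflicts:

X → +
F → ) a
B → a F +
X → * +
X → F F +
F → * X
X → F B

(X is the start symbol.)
A shift-reduce conflict occurs when an LR(0) state has both:
  - a complete (reduce) item [A → α .] (dot at the end), and
  - a shift item [B → β . c γ] (dot before a terminal).

Augment with X' → X and build the canonical LR(0) collection (I0 = CLOSURE({[X' → . X]}), then GOTO on every symbol after a dot until no new states appear). It has 16 states:
  I0: { [F → . ) a], [F → . * X], [X → . * +], [X → . +], [X → . F B], [X → . F F +], [X' → . X] }  — shift
  I1: { [F → ) . a] }  — shift
  I2: { [F → * . X], [F → . ) a], [F → . * X], [X → * . +], [X → . * +], [X → . +], [X → . F B], [X → . F F +] }  — shift
  I3: { [X → + .] }  — reduce
  I4: { [B → . a F +], [F → . ) a], [F → . * X], [X → F . B], [X → F . F +] }  — shift
  I5: { [X' → X .] }  — accept
  I6: { [F → * . X], [F → . ) a], [F → . * X], [X → . * +], [X → . +], [X → . F B], [X → . F F +] }  — shift
  I7: { [X → F B .] }  — reduce
  I8: { [X → F F . +] }  — shift
  I9: { [B → a . F +], [F → . ) a], [F → . * X] }  — shift
  I10: { [B → a F . +] }  — shift
  I11: { [B → a F + .] }  — reduce
  I12: { [X → F F + .] }  — reduce
  I13: { [F → * X .] }  — reduce
  I14: { [X → * + .], [X → + .] }  — 2 reduces
  I15: { [F → ) a .] }  — reduce

No state contains both a complete item and a shift item.

Answer: No shift-reduce conflicts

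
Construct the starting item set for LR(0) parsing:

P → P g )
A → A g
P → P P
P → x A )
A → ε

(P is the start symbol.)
First, augment the grammar with P' → P
I₀ = CLOSURE({ [P' → . P] }):
  [P' → . P] has the dot before P: add [P → . P g )], [P → . P P], [P → . x A )]
No further items can be added.

I₀ = { [P → . P P], [P → . P g )], [P → . x A )], [P' → . P] }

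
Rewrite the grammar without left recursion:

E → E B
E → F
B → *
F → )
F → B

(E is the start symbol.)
E is directly left-recursive. The standard transformation for
  A → A α₁ | ... | A α_m | β₁ | ... | β_n
is
  A  → β₁ A' | ... | β_n A'
  A' → α₁ A' | ... | α_m A' | ε

E → F becomes E → F E'
E → E B becomes E' → B E'
Add E' → ε

Productions for other non-terminals are unchanged:
  B → *
  F → )
  F → B

Resulting grammar:
E → F E'
E' → B E'
E' → ε
B → *
F → )
F → B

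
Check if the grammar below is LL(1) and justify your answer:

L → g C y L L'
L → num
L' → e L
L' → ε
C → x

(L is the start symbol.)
No. Predict set conflict for L': { 'e' }

A grammar is LL(1) if for each non-terminal N with multiple productions, the predict sets of those productions are pairwise disjoint, where PREDICT(N → α) = (FIRST(α) \ {ε}) ∪ (FOLLOW(N) if α ⇒* ε).

Relevant sets:
  FOLLOW(L') = { $, 'e' }

For L:
  PREDICT(L → g C y L L') = { 'g' }
  PREDICT(L → num) = { 'num' }
For L':
  PREDICT(L' → e L) = { 'e' }
  PREDICT(L' → ε) = { $, 'e' }
C has a single production, so nothing to check there.

Conflict found: Predict set conflict for L': { 'e' }
The grammar is NOT LL(1).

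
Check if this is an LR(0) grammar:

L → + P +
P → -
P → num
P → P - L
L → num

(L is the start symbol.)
Yes, the grammar is LR(0)

Augment with L' → L and build the canonical LR(0) collection (I0 = CLOSURE({[L' → . L]}), then GOTO on every symbol after a dot until no new states appear). It has 10 states:
  I0: { [L → . + P +], [L → . num], [L' → . L] }  — shift
  I1: { [L → + . P +], [P → . -], [P → . P - L], [P → . num] }  — shift
  I2: { [L' → L .] }  — accept
  I3: { [L → num .] }  — reduce
  I4: { [P → - .] }  — reduce
  I5: { [L → + P . +], [P → P . - L] }  — shift
  I6: { [P → num .] }  — reduce
  I7: { [L → + P + .] }  — reduce
  I8: { [L → . + P +], [L → . num], [P → P - . L] }  — shift
  I9: { [P → P - L .] }  — reduce

Every state is either a pure shift/goto state or contains exactly one complete item and nothing to shift — no conflicts. The grammar is LR(0).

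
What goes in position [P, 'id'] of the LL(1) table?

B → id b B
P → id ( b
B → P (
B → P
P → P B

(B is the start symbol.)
To find M[P, 'id'], we find productions for P where 'id' is in the predict set (PREDICT(N → α) = (FIRST(α) \ {ε}) ∪ (FOLLOW(N) if α ⇒* ε)).

Relevant sets:
  FIRST(P) = { 'id' }

P → id ( b: PREDICT = { 'id' }
  'id' is in predict set, so this production goes in M[P, 'id']
P → P B: PREDICT = { 'id' }
  'id' is in predict set, so this production goes in M[P, 'id']

M[P, 'id'] = P → id ( b, P → P B  (a multiply-defined cell — the grammar is not LL(1))

Answer: P → id ( b, P → P B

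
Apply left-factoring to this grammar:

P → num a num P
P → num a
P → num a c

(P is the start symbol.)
Left-factoring transforms A → αβ₁ | αβ₂ into A → αA' and A' → β₁ | β₂
(α is the longest common prefix among the alternatives). Repeat until
no nonterminal has two alternatives with a common prefix.

Round 1: P has alternatives sharing prefix 'num a'. Introduce P': P → num a P'
  Add: P' → num P
  Add: P' → ε
  Add: P' → c

No remaining common prefixes — done.

Resulting grammar:
P → num a P'
P' → num P
P' → ε
P' → c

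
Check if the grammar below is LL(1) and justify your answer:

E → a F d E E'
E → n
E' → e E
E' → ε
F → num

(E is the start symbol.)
No. Predict set conflict for E': { 'e' }

Relevant sets:
  FOLLOW(E') = { $, 'e' }

For E:
  PREDICT(E → a F d E E') = { 'a' }
  PREDICT(E → n) = { 'n' }
For E':
  PREDICT(E' → e E) = { 'e' }
  PREDICT(E' → ε) = { $, 'e' }
F has a single production, so nothing to check there.

Conflict found: Predict set conflict for E': { 'e' }
The grammar is NOT LL(1).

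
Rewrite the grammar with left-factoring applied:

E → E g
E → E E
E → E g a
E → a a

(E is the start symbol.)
E → E E'
E' → g E''
E'' → ε
E'' → a
E' → E
E → a a

Left-factoring transforms A → αβ₁ | αβ₂ into A → αA' and A' → β₁ | β₂
(α is the longest common prefix among the alternatives). Repeat until
no nonterminal has two alternatives with a common prefix.

Round 1: E has alternatives sharing prefix 'E'. Introduce E': E → E E'
  Add: E' → g
  Add: E' → E
  Add: E' → g a

Round 2: E' has alternatives sharing prefix 'g'. Introduce E'': E' → g E''
  Add: E'' → ε
  Add: E'' → a

No remaining common prefixes — done.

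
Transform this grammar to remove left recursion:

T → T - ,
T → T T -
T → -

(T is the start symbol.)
T → - T'
T' → - , T'
T' → T - T'
T' → ε

T is directly left-recursive. The standard transformation for
  A → A α₁ | ... | A α_m | β₁ | ... | β_n
is
  A  → β₁ A' | ... | β_n A'
  A' → α₁ A' | ... | α_m A' | ε

T → - becomes T → - T'
T → T - , becomes T' → - , T'
T → T T - becomes T' → T - T'
Add T' → ε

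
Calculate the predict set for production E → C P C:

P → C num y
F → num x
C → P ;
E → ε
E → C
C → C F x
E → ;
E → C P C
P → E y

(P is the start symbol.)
{ ';', 'y' }

PREDICT(E → C P C) = (FIRST(RHS) \ {ε}) ∪ (FOLLOW(E) if ε ∈ FIRST(RHS), i.e. RHS ⇒* ε)
FIRST(C) = { ';', 'y' }
FIRST(C P C) = { ';', 'y' }
ε ∉ FIRST(C P C), so FOLLOW(E) is not added.
PREDICT(E → C P C) = { ';', 'y' }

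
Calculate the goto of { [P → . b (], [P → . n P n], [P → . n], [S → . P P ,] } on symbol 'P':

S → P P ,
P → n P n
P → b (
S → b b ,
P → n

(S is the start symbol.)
GOTO(I, 'P') = CLOSURE({ [A → αX.β] : [A → α.Xβ] ∈ I, X = 'P' })

Items with dot before 'P', with the dot advanced:
  [S → . P P ,] → [S → P . P ,]
Closure of the advanced items:
  [S → P . P ,] has the dot before P: add [P → . n P n], [P → . b (], [P → . n]

GOTO = { [P → . b (], [P → . n P n], [P → . n], [S → P . P ,] }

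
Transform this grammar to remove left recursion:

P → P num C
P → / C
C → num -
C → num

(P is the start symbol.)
P → / C P'
P' → num C P'
P' → ε
C → num -
C → num

P is directly left-recursive. The standard transformation for
  A → A α₁ | ... | A α_m | β₁ | ... | β_n
is
  A  → β₁ A' | ... | β_n A'
  A' → α₁ A' | ... | α_m A' | ε

P → / C becomes P → / C P'
P → P num C becomes P' → num C P'
Add P' → ε

Productions for other non-terminals are unchanged:
  C → num -
  C → num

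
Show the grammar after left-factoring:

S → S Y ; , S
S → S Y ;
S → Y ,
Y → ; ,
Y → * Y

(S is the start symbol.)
Left-factoring transforms A → αβ₁ | αβ₂ into A → αA' and A' → β₁ | β₂
(α is the longest common prefix among the alternatives). Repeat until
no nonterminal has two alternatives with a common prefix.

Round 1: S has alternatives sharing prefix 'S Y ;'. Introduce S': S → S Y ; S'
  Add: S' → , S
  Add: S' → ε

No remaining common prefixes — done.

Resulting grammar:
S → S Y ; S'
S' → , S
S' → ε
S → Y ,
Y → ; ,
Y → * Y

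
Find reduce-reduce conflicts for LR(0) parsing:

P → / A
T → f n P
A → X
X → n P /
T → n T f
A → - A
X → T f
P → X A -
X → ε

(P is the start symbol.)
A reduce-reduce conflict occurs when an LR(0) state has two complete items [A → α .] and [B → β .] — both call for a reduction, and with no lookahead the parser cannot choose between them.

Augment with P' → P and build the canonical LR(0) collection (I0 = CLOSURE({[P' → . P]}), then GOTO on every symbol after a dot until no new states appear). It has 20 states:
  I0: { [P → . / A], [P → . X A -], [P' → . P], [T → . f n P], [T → . n T f], [X → . T f], [X → . n P /], [X → .] }  — shift, reduce
  I1: { [A → . - A], [A → . X], [P → / . A], [T → . f n P], [T → . n T f], [X → . T f], [X → . n P /], [X → .] }  — shift, reduce
  I2: { [P' → P .] }  — accept
  I3: { [X → T . f] }  — shift
  I4: { [A → . - A], [A → . X], [P → X . A -], [T → . f n P], [T → . n T f], [X → . T f], [X → . n P /], [X → .] }  — shift, reduce
  I5: { [T → f . n P] }  — shift
  I6: { [P → . / A], [P → . X A -], [T → . f n P], [T → . n T f], [T → n . T f], [X → . T f], [X → . n P /], [X → .], [X → n . P /] }  — shift, reduce
  I7: { [X → n P . /] }  — shift
  I8: { [T → n T . f], [X → T . f] }  — shift
  I9: { [T → n T f .], [X → T f .] }  — 2 reduces
  I10: { [X → n P / .] }  — reduce
  I11: { [P → . / A], [P → . X A -], [T → . f n P], [T → . n T f], [T → f n . P], [X → . T f], [X → . n P /], [X → .] }  — shift, reduce
  I12: { [T → f n P .] }  — reduce
  I13: { [A → - . A], [A → . - A], [A → . X], [T → . f n P], [T → . n T f], [X → . T f], [X → . n P /], [X → .] }  — shift, reduce
  I14: { [P → X A . -] }  — shift
  I15: { [A → X .] }  — reduce
  I16: { [P → X A - .] }  — reduce
  I17: { [A → - A .] }  — reduce
  I18: { [X → T f .] }  — reduce
  I19: { [P → / A .] }  — reduce

I9 contains complete items [T → n T f .], [X → T f .] — reduce-reduce conflict.

Answer: Yes — I9: [T → n T f .] vs [X → T f .]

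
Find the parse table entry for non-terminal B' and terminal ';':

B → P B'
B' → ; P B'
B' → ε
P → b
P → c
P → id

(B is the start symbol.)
To find M[B', ';'], we find productions for B' where ';' is in the predict set (PREDICT(N → α) = (FIRST(α) \ {ε}) ∪ (FOLLOW(N) if α ⇒* ε)).

Relevant sets:
  FOLLOW(B') = { $ }

B' → ; P B': PREDICT = { ';' }
  ';' is in predict set, so this production goes in M[B', ';']
B' → ε: PREDICT = { $ }

M[B', ';'] = B' → ; P B'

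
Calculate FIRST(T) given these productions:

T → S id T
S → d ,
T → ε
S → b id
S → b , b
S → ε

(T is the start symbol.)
{ 'b', 'd', 'id', ε }

FIRST sets of the other non-terminals involved (by the same procedure, iterated to a fixed point):
  FIRST(S) = { 'b', 'd', ε }

From T → S id T:
  - S is a non-terminal: add FIRST(S) \ {ε} = { 'b', 'd' }
    S is nullable, so continue to the next symbol
  - id is a terminal: add 'id' and stop
From T → ε:
  - ε-production, so ε ∈ FIRST(T)

Collecting: FIRST(T) = { 'b', 'd', 'id', ε }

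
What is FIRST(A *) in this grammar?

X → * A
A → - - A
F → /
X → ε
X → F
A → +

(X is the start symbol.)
FIRST sets of the non-terminals involved (from the grammar, by fixed-point iteration):
  FIRST(A) = { '+', '-' }

To compute FIRST(A *), process the symbols left to right:
Symbol A is a non-terminal. Add FIRST(A) \ {ε} = { '+', '-' }
A is not nullable (ε ∉ FIRST(A)), so stop here.
FIRST(A *) = { '+', '-' }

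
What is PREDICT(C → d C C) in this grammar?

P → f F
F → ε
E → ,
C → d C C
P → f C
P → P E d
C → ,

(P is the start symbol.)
{ 'd' }

PREDICT(C → d C C) = (FIRST(RHS) \ {ε}) ∪ (FOLLOW(C) if ε ∈ FIRST(RHS), i.e. RHS ⇒* ε)
FIRST(d C C) = { 'd' }
ε ∉ FIRST(d C C), so FOLLOW(C) is not added.
PREDICT(C → d C C) = { 'd' }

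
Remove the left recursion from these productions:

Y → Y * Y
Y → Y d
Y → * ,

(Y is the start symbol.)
Y → * , Y'
Y' → * Y Y'
Y' → d Y'
Y' → ε

Y is directly left-recursive. The standard transformation for
  A → A α₁ | ... | A α_m | β₁ | ... | β_n
is
  A  → β₁ A' | ... | β_n A'
  A' → α₁ A' | ... | α_m A' | ε

Y → * , becomes Y → * , Y'
Y → Y * Y becomes Y' → * Y Y'
Y → Y d becomes Y' → d Y'
Add Y' → ε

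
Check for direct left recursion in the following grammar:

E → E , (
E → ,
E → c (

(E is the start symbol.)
Yes, E is left-recursive

Direct left recursion occurs when N → N α for some non-terminal N (the right-hand side begins with the left-hand side itself).

E → E , (: LEFT RECURSIVE (starts with E)
E → ,: starts with ','
E → c (: starts with c

The grammar has direct left recursion on: E.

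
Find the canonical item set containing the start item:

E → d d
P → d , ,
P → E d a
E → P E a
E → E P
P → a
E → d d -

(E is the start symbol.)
{ [E → . E P], [E → . P E a], [E → . d d -], [E → . d d], [E' → . E], [P → . E d a], [P → . a], [P → . d , ,] }

First, augment the grammar with E' → E
I₀ = CLOSURE({ [E' → . E] }):
  [E' → . E] has the dot before E: add [E → . d d], [E → . P E a], [E → . E P], [E → . d d -]
  [E → . P E a] has the dot before P: add [P → . d , ,], [P → . E d a], [P → . a]
No further items can be added.

I₀ = { [E → . E P], [E → . P E a], [E → . d d -], [E → . d d], [E' → . E], [P → . E d a], [P → . a], [P → . d , ,] }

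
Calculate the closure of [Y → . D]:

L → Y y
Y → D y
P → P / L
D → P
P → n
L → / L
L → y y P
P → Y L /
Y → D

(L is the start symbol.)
{ [D → . P], [P → . P / L], [P → . Y L /], [P → . n], [Y → . D y], [Y → . D] }

Start with: [Y → . D]
  [Y → . D] has the dot before D: add [D → . P]
  [D → . P] has the dot before P: add [P → . P / L], [P → . n], [P → . Y L /]
  [P → . Y L /] has the dot before Y: add [Y → . D y]
No further items can be added.

CLOSURE = { [D → . P], [P → . P / L], [P → . Y L /], [P → . n], [Y → . D y], [Y → . D] }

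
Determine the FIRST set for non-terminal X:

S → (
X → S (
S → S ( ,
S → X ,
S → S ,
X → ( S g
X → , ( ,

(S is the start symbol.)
To compute FIRST(X), examine every production with X on the left-hand side, reading each right-hand side left to right until a non-nullable symbol is reached.

FIRST sets of the other non-terminals involved (by the same procedure, iterated to a fixed point):
  FIRST(S) = { '(', ',' }

From X → S (:
  - S is a non-terminal: add FIRST(S) \ {ε} = { '(', ',' }
    S is not nullable, so stop
From X → ( S g:
  - '(' is a terminal: add '(' and stop
From X → , ( ,:
  - ',' is a terminal: add ',' and stop

Collecting: FIRST(X) = { '(', ',' }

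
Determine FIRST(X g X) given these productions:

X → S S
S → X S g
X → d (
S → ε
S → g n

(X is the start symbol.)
FIRST sets of the non-terminals involved (from the grammar, by fixed-point iteration):
  FIRST(X) = { 'd', 'g', ε }

To compute FIRST(X g X), process the symbols left to right:
Symbol X is a non-terminal. Add FIRST(X) \ {ε} = { 'd', 'g' }
X is nullable (ε ∈ FIRST(X)), continue to the next symbol.
Symbol g is a terminal. Add 'g' and stop.
FIRST(X g X) = { 'd', 'g' }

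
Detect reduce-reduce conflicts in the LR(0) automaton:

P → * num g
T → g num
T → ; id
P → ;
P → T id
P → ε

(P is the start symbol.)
No reduce-reduce conflicts

A reduce-reduce conflict occurs when an LR(0) state has two complete items [A → α .] and [B → β .] — both call for a reduction, and with no lookahead the parser cannot choose between them.

Augment with P' → P and build the canonical LR(0) collection (I0 = CLOSURE({[P' → . P]}), then GOTO on every symbol after a dot until no new states appear). It has 11 states:
  I0: { [P → . * num g], [P → . ;], [P → . T id], [P → .], [P' → . P], [T → . ; id], [T → . g num] }  — shift, reduce
  I1: { [P → * . num g] }  — shift
  I2: { [P → ; .], [T → ; . id] }  — shift, reduce
  I3: { [P' → P .] }  — accept
  I4: { [P → T . id] }  — shift
  I5: { [T → g . num] }  — shift
  I6: { [T → g num .] }  — reduce
  I7: { [P → T id .] }  — reduce
  I8: { [T → ; id .] }  — reduce
  I9: { [P → * num . g] }  — shift
  I10: { [P → * num g .] }  — reduce

No state contains more than one complete item.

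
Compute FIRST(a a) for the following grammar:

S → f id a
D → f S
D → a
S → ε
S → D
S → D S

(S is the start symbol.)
{ 'a' }

To compute FIRST(a a), process the symbols left to right:
Symbol a is a terminal. Add 'a' and stop.
FIRST(a a) = { 'a' }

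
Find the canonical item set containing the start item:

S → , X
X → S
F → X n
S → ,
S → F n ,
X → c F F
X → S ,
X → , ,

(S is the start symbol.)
First, augment the grammar with S' → S
I₀ = CLOSURE({ [S' → . S] }):
  [S' → . S] has the dot before S: add [S → . , X], [S → . ,], [S → . F n ,]
  [S → . F n ,] has the dot before F: add [F → . X n]
  [F → . X n] has the dot before X: add [X → . S], [X → . c F F], [X → . S ,], [X → . , ,]
No further items can be added.

I₀ = { [F → . X n], [S → . , X], [S → . ,], [S → . F n ,], [S' → . S], [X → . , ,], [X → . S ,], [X → . S], [X → . c F F] }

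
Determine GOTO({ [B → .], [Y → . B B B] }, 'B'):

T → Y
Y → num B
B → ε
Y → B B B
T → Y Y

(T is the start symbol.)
{ [B → .], [Y → B . B B] }

GOTO(I, 'B') = CLOSURE({ [A → αX.β] : [A → α.Xβ] ∈ I, X = 'B' })

Items with dot before 'B', with the dot advanced:
  [Y → . B B B] → [Y → B . B B]
Closure of the advanced items:
  [Y → B . B B] has the dot before B: add [B → .]

GOTO = { [B → .], [Y → B . B B] }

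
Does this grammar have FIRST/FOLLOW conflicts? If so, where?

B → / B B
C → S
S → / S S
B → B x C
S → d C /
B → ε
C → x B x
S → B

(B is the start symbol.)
Yes. B → '/' B B with FOLLOW(B) on { '/' }; B → B x C with FOLLOW(B) on { '/', 'x' }; C → x B x with FOLLOW(C) on { 'x' }; S → '/' S S with FOLLOW(S) on { '/' }; S → d C '/' with FOLLOW(S) on { 'd' }

Nullable non-terminals: B, C, S.
FIRST sets used below: FIRST(B) = { '/', 'x', ε }, FIRST(S) = { '/', 'd', 'x', ε }

B: nullable alternative(s) B → ε; FOLLOW(B) = { $, '/', 'd', 'x' }
  B → / B B: FIRST \ {ε} = { '/' } — overlaps FOLLOW(B) on { '/' }: CONFLICT
  B → B x C: FIRST \ {ε} = { '/', 'x' } — overlaps FOLLOW(B) on { '/', 'x' }: CONFLICT
  B → ε: FIRST \ {ε} = { } — this is the only nullable alternative, skip

C: nullable alternative(s) C → S; FOLLOW(C) = { $, '/', 'd', 'x' }
  C → S: FIRST \ {ε} = { '/', 'd', 'x' } — this is the only nullable alternative, skip
  C → x B x: FIRST \ {ε} = { 'x' } — overlaps FOLLOW(C) on { 'x' }: CONFLICT

S: nullable alternative(s) S → B; FOLLOW(S) = { $, '/', 'd', 'x' }
  S → / S S: FIRST \ {ε} = { '/' } — overlaps FOLLOW(S) on { '/' }: CONFLICT
  S → d C /: FIRST \ {ε} = { 'd' } — overlaps FOLLOW(S) on { 'd' }: CONFLICT
  S → B: FIRST \ {ε} = { '/', 'x' } — this is the only nullable alternative, skip

So the grammar has 5 FIRST/FOLLOW conflicts (marked CONFLICT above).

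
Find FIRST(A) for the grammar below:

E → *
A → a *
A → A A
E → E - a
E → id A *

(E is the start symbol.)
To compute FIRST(A), examine every production with A on the left-hand side, reading each right-hand side left to right until a non-nullable symbol is reached.

From A → a *:
  - a is a terminal: add 'a' and stop
From A → A A:
  - A is the symbol being defined: contributes nothing new
    A is not nullable, so stop

Collecting: FIRST(A) = { 'a' }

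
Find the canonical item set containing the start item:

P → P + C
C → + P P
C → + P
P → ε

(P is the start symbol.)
First, augment the grammar with P' → P
I₀ = CLOSURE({ [P' → . P] }):
  [P' → . P] has the dot before P: add [P → . P + C], [P → .]
No further items can be added.

I₀ = { [P → . P + C], [P → .], [P' → . P] }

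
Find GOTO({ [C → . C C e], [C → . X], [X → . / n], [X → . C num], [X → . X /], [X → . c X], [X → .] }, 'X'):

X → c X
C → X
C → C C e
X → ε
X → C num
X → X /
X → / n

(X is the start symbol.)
{ [C → X .], [X → X . /] }

GOTO(I, 'X') = CLOSURE({ [A → αX.β] : [A → α.Xβ] ∈ I, X = 'X' })

Items with dot before 'X', with the dot advanced:
  [C → . X] → [C → X .]
  [X → . X /] → [X → X . /]
Closure adds nothing (no advanced item has the dot before a non-terminal).

GOTO = { [C → X .], [X → X . /] }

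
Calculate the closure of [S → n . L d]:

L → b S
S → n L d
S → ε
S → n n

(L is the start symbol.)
To compute CLOSURE, for each item [A → α.Bβ] where B is a non-terminal, add [B → .γ] for all productions B → γ; repeat for the newly added items until nothing changes.

Start with: [S → n . L d]
  [S → n . L d] has the dot before L: add [L → . b S]
No further items can be added.

CLOSURE = { [L → . b S], [S → n . L d] }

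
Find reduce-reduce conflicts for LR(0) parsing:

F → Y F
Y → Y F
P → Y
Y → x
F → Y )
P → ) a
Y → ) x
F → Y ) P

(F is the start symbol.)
Yes — I6: [F → Y F .] vs [Y → Y F .]; I10: [Y → ) x .] vs [Y → x .]

Augment with F' → F and build the canonical LR(0) collection (I0 = CLOSURE({[F' → . F]}), then GOTO on every symbol after a dot until no new states appear). It has 14 states:
  I0: { [F → . Y ) P], [F → . Y )], [F → . Y F], [F' → . F], [Y → . ) x], [Y → . Y F], [Y → . x] }  — shift
  I1: { [Y → ) . x] }  — shift
  I2: { [F' → F .] }  — accept
  I3: { [F → . Y ) P], [F → . Y )], [F → . Y F], [F → Y . ) P], [F → Y . )], [F → Y . F], [Y → . ) x], [Y → . Y F], [Y → . x], [Y → Y . F] }  — shift
  I4: { [Y → x .] }  — reduce
  I5: { [F → Y ) . P], [F → Y ) .], [P → . ) a], [P → . Y], [Y → ) . x], [Y → . ) x], [Y → . Y F], [Y → . x] }  — shift, reduce
  I6: { [F → Y F .], [Y → Y F .] }  — 2 reduces
  I7: { [P → ) . a], [Y → ) . x] }  — shift
  I8: { [F → Y ) P .] }  — reduce
  I9: { [F → . Y ) P], [F → . Y )], [F → . Y F], [P → Y .], [Y → . ) x], [Y → . Y F], [Y → . x], [Y → Y . F] }  — shift, reduce
  I10: { [Y → ) x .], [Y → x .] }  — 2 reduces
  I11: { [Y → Y F .] }  — reduce
  I12: { [P → ) a .] }  — reduce
  I13: { [Y → ) x .] }  — reduce

I6 contains complete items [F → Y F .], [Y → Y F .] — reduce-reduce conflict.
I10 contains complete items [Y → ) x .], [Y → x .] — reduce-reduce conflict.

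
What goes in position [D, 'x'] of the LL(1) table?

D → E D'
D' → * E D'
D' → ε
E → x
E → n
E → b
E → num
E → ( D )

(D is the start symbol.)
D → E D'

To find M[D, 'x'], we find productions for D where 'x' is in the predict set (PREDICT(N → α) = (FIRST(α) \ {ε}) ∪ (FOLLOW(N) if α ⇒* ε)).

Relevant sets:
  FIRST(E) = { '(', 'b', 'n', 'num', 'x' }

D → E D': PREDICT = { '(', 'b', 'n', 'num', 'x' }
  'x' is in predict set, so this production goes in M[D, 'x']

M[D, 'x'] = D → E D'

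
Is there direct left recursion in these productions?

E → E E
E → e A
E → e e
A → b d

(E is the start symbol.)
Yes, E is left-recursive

Direct left recursion occurs when N → N α for some non-terminal N (the right-hand side begins with the left-hand side itself).

E → E E: LEFT RECURSIVE (starts with E)
E → e A: starts with e
E → e e: starts with e
A → b d: starts with b

The grammar has direct left recursion on: E.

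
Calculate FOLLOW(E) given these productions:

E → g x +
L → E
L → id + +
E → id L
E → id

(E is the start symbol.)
{ $ }

E is the start symbol, so $ ∈ FOLLOW(E).
In L → E: E is at the end, add FOLLOW(L)

The FOLLOW sets referred to above (computed the same way, to a fixed point):
  FOLLOW(L) = { $ }

Taking the union: FOLLOW(E) = { $ }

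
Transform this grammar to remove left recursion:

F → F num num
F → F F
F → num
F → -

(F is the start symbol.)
F → num F'
F → - F'
F' → num num F'
F' → F F'
F' → ε

F is directly left-recursive. The standard transformation for
  A → A α₁ | ... | A α_m | β₁ | ... | β_n
is
  A  → β₁ A' | ... | β_n A'
  A' → α₁ A' | ... | α_m A' | ε

F → num becomes F → num F'
F → - becomes F → - F'
F → F num num becomes F' → num num F'
F → F F becomes F' → F F'
Add F' → ε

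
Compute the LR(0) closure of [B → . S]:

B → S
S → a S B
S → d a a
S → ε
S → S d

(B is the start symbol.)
To compute CLOSURE, for each item [A → α.Bβ] where B is a non-terminal, add [B → .γ] for all productions B → γ; repeat for the newly added items until nothing changes.

Start with: [B → . S]
  [B → . S] has the dot before S: add [S → . a S B], [S → . d a a], [S → .], [S → . S d]
No further items can be added.

CLOSURE = { [B → . S], [S → . S d], [S → . a S B], [S → . d a a], [S → .] }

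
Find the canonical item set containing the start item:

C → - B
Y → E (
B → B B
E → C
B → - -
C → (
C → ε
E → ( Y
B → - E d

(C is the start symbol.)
{ [C → . (], [C → . - B], [C → .], [C' → . C] }

First, augment the grammar with C' → C
I₀ = CLOSURE({ [C' → . C] }):
  [C' → . C] has the dot before C: add [C → . - B], [C → . (], [C → .]
No further items can be added.

I₀ = { [C → . (], [C → . - B], [C → .], [C' → . C] }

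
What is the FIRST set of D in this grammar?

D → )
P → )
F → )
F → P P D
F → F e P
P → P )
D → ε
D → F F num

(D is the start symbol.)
{ ')', ε }

FIRST sets of the other non-terminals involved (by the same procedure, iterated to a fixed point):
  FIRST(F) = { ')' }

From D → ):
  - ')' is a terminal: add ')' and stop
From D → ε:
  - ε-production, so ε ∈ FIRST(D)
From D → F F num:
  - F is a non-terminal: add FIRST(F) \ {ε} = { ')' }
    F is not nullable, so stop

Collecting: FIRST(D) = { ')', ε }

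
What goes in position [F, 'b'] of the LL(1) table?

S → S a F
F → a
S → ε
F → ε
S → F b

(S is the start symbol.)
F → ε

To find M[F, 'b'], we find productions for F where 'b' is in the predict set (PREDICT(N → α) = (FIRST(α) \ {ε}) ∪ (FOLLOW(N) if α ⇒* ε)).

Relevant sets:
  FOLLOW(F) = { $, 'a', 'b' }

F → a: PREDICT = { 'a' }
F → ε: PREDICT = { $, 'a', 'b' }
  'b' is in predict set, so this production goes in M[F, 'b']

M[F, 'b'] = F → ε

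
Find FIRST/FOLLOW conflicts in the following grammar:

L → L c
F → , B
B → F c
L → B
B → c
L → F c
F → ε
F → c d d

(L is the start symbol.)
A FIRST/FOLLOW conflict occurs when a non-terminal N has a nullable alternative N → β (β ⇒* ε) and another alternative N → α with FIRST(α) ∩ FOLLOW(N) ≠ ∅: on such a lookahead the parser cannot decide between expanding α and letting N vanish via β.

Nullable non-terminals: F.

F: nullable alternative(s) F → ε; FOLLOW(F) = { 'c' }
  F → , B: FIRST \ {ε} = { ',' } — disjoint from FOLLOW(F)
  F → ε: FIRST \ {ε} = { } — this is the only nullable alternative, skip
  F → c d d: FIRST \ {ε} = { 'c' } — overlaps FOLLOW(F) on { 'c' }: CONFLICT

B, L have no nullable alternative, so no FIRST/FOLLOW check is needed there.

So the grammar has 1 FIRST/FOLLOW conflict (marked CONFLICT above).

Answer: Yes. F → c d d with FOLLOW(F) on { 'c' }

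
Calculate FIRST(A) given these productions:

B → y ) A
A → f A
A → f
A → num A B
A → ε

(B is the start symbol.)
From A → f A:
  - f is a terminal: add 'f' and stop
From A → f:
  - f is a terminal: add 'f' and stop
From A → num A B:
  - num is a terminal: add 'num' and stop
From A → ε:
  - ε-production, so ε ∈ FIRST(A)

Collecting: FIRST(A) = { 'f', 'num', ε }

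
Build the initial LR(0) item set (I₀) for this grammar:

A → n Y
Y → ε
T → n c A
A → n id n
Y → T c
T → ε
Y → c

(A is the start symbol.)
First, augment the grammar with A' → A
I₀ = CLOSURE({ [A' → . A] }):
  [A' → . A] has the dot before A: add [A → . n Y], [A → . n id n]
No further items can be added.

I₀ = { [A → . n Y], [A → . n id n], [A' → . A] }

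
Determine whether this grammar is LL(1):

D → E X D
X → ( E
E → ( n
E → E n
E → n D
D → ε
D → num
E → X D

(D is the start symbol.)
No. Predict set conflict for D: { '(', 'n' }

Relevant sets:
  FIRST(E) = { '(', 'n' }
  FIRST(X) = { '(' }
  FOLLOW(D) = { $, '(', 'n', 'num' }

For D:
  PREDICT(D → E X D) = { '(', 'n' }
  PREDICT(D → ε) = { $, '(', 'n', 'num' }
  PREDICT(D → num) = { 'num' }
For E:
  PREDICT(E → '(' n) = { '(' }
  PREDICT(E → E n) = { '(', 'n' }
  PREDICT(E → n D) = { 'n' }
  PREDICT(E → X D) = { '(' }
X has a single production, so nothing to check there.

Conflict found: Predict set conflict for D: { '(', 'n' }
The grammar is NOT LL(1).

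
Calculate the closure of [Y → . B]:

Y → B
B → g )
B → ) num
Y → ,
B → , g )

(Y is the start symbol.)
{ [B → . ) num], [B → . , g )], [B → . g )], [Y → . B] }

To compute CLOSURE, for each item [A → α.Bβ] where B is a non-terminal, add [B → .γ] for all productions B → γ; repeat for the newly added items until nothing changes.

Start with: [Y → . B]
  [Y → . B] has the dot before B: add [B → . g )], [B → . ) num], [B → . , g )]
No further items can be added.

CLOSURE = { [B → . ) num], [B → . , g )], [B → . g )], [Y → . B] }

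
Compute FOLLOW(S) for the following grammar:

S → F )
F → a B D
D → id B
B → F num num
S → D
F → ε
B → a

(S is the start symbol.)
S is the start symbol, so $ ∈ FOLLOW(S).
S does not occur on any right-hand side.

Taking the union: FOLLOW(S) = { $ }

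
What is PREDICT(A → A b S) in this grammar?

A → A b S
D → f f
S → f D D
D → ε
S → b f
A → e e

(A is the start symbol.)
PREDICT(A → A b S) = (FIRST(RHS) \ {ε}) ∪ (FOLLOW(A) if ε ∈ FIRST(RHS), i.e. RHS ⇒* ε)
FIRST(A) = { 'e' }
FIRST(A b S) = { 'e' }
ε ∉ FIRST(A b S), so FOLLOW(A) is not added.
PREDICT(A → A b S) = { 'e' }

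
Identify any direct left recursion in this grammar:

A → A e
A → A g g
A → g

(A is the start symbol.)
Yes, A is left-recursive

Direct left recursion occurs when N → N α for some non-terminal N (the right-hand side begins with the left-hand side itself).

A → A e: LEFT RECURSIVE (starts with A)
A → A g g: LEFT RECURSIVE (starts with A)
A → g: starts with g

The grammar has direct left recursion on: A.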